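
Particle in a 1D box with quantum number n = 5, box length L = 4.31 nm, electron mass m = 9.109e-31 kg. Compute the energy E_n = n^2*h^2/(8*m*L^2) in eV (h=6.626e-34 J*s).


E = n^2 * h^2 / (8 * m * L^2)
= 5^2 * (6.626e-34)^2 / (8 * 9.109e-31 * (4.31e-9)^2)
= 25 * 4.3904e-67 / (8 * 9.109e-31 * 1.8576e-17)
= 8.1083e-20 J
= 0.5061 eV

0.5061


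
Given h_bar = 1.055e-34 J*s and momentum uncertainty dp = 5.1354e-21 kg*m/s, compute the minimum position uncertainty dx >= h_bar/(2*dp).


dx = h_bar / (2 * dp)
= 1.055e-34 / (2 * 5.1354e-21)
= 1.055e-34 / 1.0271e-20
= 1.0272e-14 m

1.0272e-14


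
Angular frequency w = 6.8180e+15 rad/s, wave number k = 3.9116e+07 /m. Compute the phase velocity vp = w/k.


vp = w / k
= 6.8180e+15 / 3.9116e+07
= 1.7430e+08 m/s

1.7430e+08


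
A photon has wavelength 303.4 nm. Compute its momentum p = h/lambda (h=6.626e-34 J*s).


p = h / lambda
= 6.626e-34 / (303.4e-9)
= 6.626e-34 / 3.0340e-07
= 2.1839e-27 kg*m/s

2.1839e-27


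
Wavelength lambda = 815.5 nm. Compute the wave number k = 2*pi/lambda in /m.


k = 2 * pi / lambda
= 6.2832 / (815.5e-9)
= 6.2832 / 8.1550e-07
= 7.7047e+06 /m

7.7047e+06


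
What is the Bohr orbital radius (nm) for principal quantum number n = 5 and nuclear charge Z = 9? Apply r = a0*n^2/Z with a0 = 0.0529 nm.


r = a0 * n^2 / Z
= 0.0529 * 5^2 / 9
= 0.0529 * 25 / 9
= 0.1469 nm

0.1469


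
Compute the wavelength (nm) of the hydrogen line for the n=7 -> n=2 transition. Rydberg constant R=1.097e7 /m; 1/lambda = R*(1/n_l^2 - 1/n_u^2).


1/lambda = R * (1/n_l^2 - 1/n_u^2)
= 1.097e7 * (1/2^2 - 1/7^2)
= 1.097e7 * (0.25 - 0.020408)
= 1.097e7 * 0.229592
= 2.5186e+06 /m
lambda = 1 / 2.5186e+06 = 397.0424 nm

397.0424


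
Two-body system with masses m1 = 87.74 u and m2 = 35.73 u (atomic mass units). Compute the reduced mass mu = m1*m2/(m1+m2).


mu = m1 * m2 / (m1 + m2)
= 87.74 * 35.73 / (87.74 + 35.73)
= 3134.9502 / 123.47
= 25.3904 u

25.3904


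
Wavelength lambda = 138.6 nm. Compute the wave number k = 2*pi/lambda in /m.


k = 2 * pi / lambda
= 6.2832 / (138.6e-9)
= 6.2832 / 1.3860e-07
= 4.5333e+07 /m

4.5333e+07


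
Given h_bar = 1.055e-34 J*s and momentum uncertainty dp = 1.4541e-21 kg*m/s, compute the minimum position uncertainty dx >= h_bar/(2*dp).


dx = h_bar / (2 * dp)
= 1.055e-34 / (2 * 1.4541e-21)
= 1.055e-34 / 2.9082e-21
= 3.6277e-14 m

3.6277e-14


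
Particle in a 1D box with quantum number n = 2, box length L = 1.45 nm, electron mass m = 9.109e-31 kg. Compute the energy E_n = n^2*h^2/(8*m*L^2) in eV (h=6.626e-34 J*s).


E = n^2 * h^2 / (8 * m * L^2)
= 2^2 * (6.626e-34)^2 / (8 * 9.109e-31 * (1.45e-9)^2)
= 4 * 4.3904e-67 / (8 * 9.109e-31 * 2.1025e-18)
= 1.1462e-19 J
= 0.7155 eV

0.7155


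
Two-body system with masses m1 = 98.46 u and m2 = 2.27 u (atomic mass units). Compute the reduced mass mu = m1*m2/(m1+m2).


mu = m1 * m2 / (m1 + m2)
= 98.46 * 2.27 / (98.46 + 2.27)
= 223.5042 / 100.73
= 2.2188 u

2.2188


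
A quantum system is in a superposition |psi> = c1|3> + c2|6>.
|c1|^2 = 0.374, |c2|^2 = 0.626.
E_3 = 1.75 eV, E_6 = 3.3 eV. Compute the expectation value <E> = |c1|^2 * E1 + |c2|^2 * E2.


<E> = |c1|^2 * E1 + |c2|^2 * E2
= 0.374 * 1.75 + 0.626 * 3.3
= 0.6545 + 2.0658
= 2.7203 eV

2.7203


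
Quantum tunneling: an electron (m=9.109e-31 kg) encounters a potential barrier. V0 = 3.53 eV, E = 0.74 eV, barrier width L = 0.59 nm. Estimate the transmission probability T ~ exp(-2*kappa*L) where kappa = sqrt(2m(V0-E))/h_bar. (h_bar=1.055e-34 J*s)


V0 - E = 2.79 eV = 4.4696e-19 J
kappa = sqrt(2 * m * (V0-E)) / h_bar
= sqrt(2 * 9.109e-31 * 4.4696e-19) / 1.055e-34
= 8.5533e+09 /m
2*kappa*L = 2 * 8.5533e+09 * 0.59e-9
= 10.0928
T = exp(-10.0928) = 4.137487e-05

4.137487e-05


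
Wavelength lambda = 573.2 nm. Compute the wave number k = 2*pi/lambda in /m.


k = 2 * pi / lambda
= 6.2832 / (573.2e-9)
= 6.2832 / 5.7320e-07
= 1.0962e+07 /m

1.0962e+07


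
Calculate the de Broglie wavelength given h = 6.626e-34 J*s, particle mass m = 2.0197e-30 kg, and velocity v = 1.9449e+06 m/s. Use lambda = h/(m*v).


lambda = h / (m * v)
= 6.626e-34 / (2.0197e-30 * 1.9449e+06)
= 6.626e-34 / 3.9281e-24
= 1.6868e-10 m

1.6868e-10


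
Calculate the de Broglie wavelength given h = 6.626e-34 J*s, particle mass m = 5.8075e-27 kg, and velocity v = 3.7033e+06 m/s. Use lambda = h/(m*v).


lambda = h / (m * v)
= 6.626e-34 / (5.8075e-27 * 3.7033e+06)
= 6.626e-34 / 2.1507e-20
= 3.0809e-14 m

3.0809e-14


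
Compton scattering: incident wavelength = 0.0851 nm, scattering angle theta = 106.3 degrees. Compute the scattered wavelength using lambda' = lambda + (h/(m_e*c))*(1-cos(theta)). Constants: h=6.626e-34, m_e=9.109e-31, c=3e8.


Compton wavelength: h/(m_e*c) = 2.4247e-12 m
d_lambda = 2.4247e-12 * (1 - cos(106.3 deg))
= 2.4247e-12 * 1.280667
= 3.1052e-12 m = 0.003105 nm
lambda' = 0.0851 + 0.003105
= 0.088205 nm

0.088205


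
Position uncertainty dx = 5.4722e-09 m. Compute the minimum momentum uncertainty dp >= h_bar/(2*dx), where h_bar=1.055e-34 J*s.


dp = h_bar / (2 * dx)
= 1.055e-34 / (2 * 5.4722e-09)
= 1.055e-34 / 1.0944e-08
= 9.6396e-27 kg*m/s

9.6396e-27


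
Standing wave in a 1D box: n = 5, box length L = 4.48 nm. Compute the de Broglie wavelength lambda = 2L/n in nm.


lambda = 2L / n
= 2 * 4.48 / 5
= 8.96 / 5
= 1.792 nm

1.792


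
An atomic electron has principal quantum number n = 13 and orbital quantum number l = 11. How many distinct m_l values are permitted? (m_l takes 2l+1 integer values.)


m_l ranges from -l to +l in integer steps
So m_l goes from -11 to +11
Count = 2l + 1 = 2*11 + 1
= 23

23


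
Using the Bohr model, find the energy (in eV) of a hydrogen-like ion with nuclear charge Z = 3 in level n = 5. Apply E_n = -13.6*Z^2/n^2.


E_n = -13.6 * Z^2 / n^2
= -13.6 * 3^2 / 5^2
= -13.6 * 9 / 25
= -4.896 eV

-4.896


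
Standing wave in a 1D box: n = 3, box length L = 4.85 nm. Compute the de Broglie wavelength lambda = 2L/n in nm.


lambda = 2L / n
= 2 * 4.85 / 3
= 9.7 / 3
= 3.2333 nm

3.2333


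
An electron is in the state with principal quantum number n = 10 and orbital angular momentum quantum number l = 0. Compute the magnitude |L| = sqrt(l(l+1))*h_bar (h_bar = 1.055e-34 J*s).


L = sqrt(l*(l+1)) * h_bar
= sqrt(0 * 1) * 1.055e-34
= sqrt(0) * 1.055e-34
= 0.0 * 1.055e-34
= 0.0000e+00 J*s

0.0000e+00


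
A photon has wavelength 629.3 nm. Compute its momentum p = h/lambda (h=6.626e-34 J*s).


p = h / lambda
= 6.626e-34 / (629.3e-9)
= 6.626e-34 / 6.2930e-07
= 1.0529e-27 kg*m/s

1.0529e-27


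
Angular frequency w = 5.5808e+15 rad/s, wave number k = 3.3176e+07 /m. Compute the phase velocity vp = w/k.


vp = w / k
= 5.5808e+15 / 3.3176e+07
= 1.6822e+08 m/s

1.6822e+08


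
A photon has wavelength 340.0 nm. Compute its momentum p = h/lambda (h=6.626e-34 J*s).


p = h / lambda
= 6.626e-34 / (340.0e-9)
= 6.626e-34 / 3.4000e-07
= 1.9488e-27 kg*m/s

1.9488e-27


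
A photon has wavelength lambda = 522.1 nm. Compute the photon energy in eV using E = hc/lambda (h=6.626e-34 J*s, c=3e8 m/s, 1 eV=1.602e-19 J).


E = hc / lambda
= (6.626e-34)(3e8) / (522.1e-9)
= 1.9878e-25 / 5.2210e-07
= 3.8073e-19 J
Converting to eV: 3.8073e-19 / 1.602e-19
= 2.3766 eV

2.3766


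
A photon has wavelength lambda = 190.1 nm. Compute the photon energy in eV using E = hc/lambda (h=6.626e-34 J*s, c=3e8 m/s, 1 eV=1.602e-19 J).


E = hc / lambda
= (6.626e-34)(3e8) / (190.1e-9)
= 1.9878e-25 / 1.9010e-07
= 1.0457e-18 J
Converting to eV: 1.0457e-18 / 1.602e-19
= 6.5272 eV

6.5272


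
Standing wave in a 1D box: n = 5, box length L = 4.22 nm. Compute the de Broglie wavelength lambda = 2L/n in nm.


lambda = 2L / n
= 2 * 4.22 / 5
= 8.44 / 5
= 1.688 nm

1.688


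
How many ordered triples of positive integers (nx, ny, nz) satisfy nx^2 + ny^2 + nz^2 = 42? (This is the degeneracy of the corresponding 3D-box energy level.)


Enumerate all (nx, ny, nz) with nx^2 + ny^2 + nz^2 = 42:
(1,4,5)
(1,5,4)
(4,1,5)
(4,5,1)
(5,1,4)
(5,4,1)
Total degeneracy = 6

6


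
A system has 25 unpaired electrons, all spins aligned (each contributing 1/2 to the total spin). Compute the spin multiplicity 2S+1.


Total spin S = N * (1/2) = 25 * 0.5 = 12.5
Spin multiplicity = 2S + 1
= 2 * 12.5 + 1
= 26

26


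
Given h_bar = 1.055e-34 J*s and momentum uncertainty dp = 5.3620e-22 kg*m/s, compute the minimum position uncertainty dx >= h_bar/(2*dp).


dx = h_bar / (2 * dp)
= 1.055e-34 / (2 * 5.3620e-22)
= 1.055e-34 / 1.0724e-21
= 9.8377e-14 m

9.8377e-14


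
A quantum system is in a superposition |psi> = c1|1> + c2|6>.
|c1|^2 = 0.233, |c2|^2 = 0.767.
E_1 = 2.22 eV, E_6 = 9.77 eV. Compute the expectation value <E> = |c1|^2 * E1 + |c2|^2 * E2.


<E> = |c1|^2 * E1 + |c2|^2 * E2
= 0.233 * 2.22 + 0.767 * 9.77
= 0.5173 + 7.4936
= 8.0108 eV

8.0108


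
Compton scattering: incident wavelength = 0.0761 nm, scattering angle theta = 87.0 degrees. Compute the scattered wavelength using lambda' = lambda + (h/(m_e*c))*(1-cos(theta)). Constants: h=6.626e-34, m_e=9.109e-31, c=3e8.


Compton wavelength: h/(m_e*c) = 2.4247e-12 m
d_lambda = 2.4247e-12 * (1 - cos(87.0 deg))
= 2.4247e-12 * 0.947664
= 2.2978e-12 m = 0.002298 nm
lambda' = 0.0761 + 0.002298
= 0.078398 nm

0.078398


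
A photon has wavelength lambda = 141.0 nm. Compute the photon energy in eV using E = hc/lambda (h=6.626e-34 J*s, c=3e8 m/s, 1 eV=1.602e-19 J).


E = hc / lambda
= (6.626e-34)(3e8) / (141.0e-9)
= 1.9878e-25 / 1.4100e-07
= 1.4098e-18 J
Converting to eV: 1.4098e-18 / 1.602e-19
= 8.8002 eV

8.8002


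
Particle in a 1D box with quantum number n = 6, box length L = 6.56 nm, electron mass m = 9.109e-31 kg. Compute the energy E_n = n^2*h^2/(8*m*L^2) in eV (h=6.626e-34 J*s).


E = n^2 * h^2 / (8 * m * L^2)
= 6^2 * (6.626e-34)^2 / (8 * 9.109e-31 * (6.56e-9)^2)
= 36 * 4.3904e-67 / (8 * 9.109e-31 * 4.3034e-17)
= 5.0401e-20 J
= 0.3146 eV

0.3146


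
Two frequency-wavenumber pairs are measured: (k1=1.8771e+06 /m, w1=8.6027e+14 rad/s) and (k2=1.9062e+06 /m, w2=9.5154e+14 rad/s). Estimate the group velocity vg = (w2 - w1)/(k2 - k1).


vg = (w2 - w1) / (k2 - k1)
= (9.5154e+14 - 8.6027e+14) / (1.9062e+06 - 1.8771e+06)
= 9.1270e+13 / 2.9100e+04
= 3.1364e+09 m/s

3.1364e+09


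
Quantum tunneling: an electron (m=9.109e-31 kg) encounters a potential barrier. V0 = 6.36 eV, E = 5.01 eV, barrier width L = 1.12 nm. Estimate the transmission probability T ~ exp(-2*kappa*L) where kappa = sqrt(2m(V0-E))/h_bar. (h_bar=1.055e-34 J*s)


V0 - E = 1.35 eV = 2.1627e-19 J
kappa = sqrt(2 * m * (V0-E)) / h_bar
= sqrt(2 * 9.109e-31 * 2.1627e-19) / 1.055e-34
= 5.9497e+09 /m
2*kappa*L = 2 * 5.9497e+09 * 1.12e-9
= 13.3274
T = exp(-13.3274) = 1.629304e-06

1.629304e-06


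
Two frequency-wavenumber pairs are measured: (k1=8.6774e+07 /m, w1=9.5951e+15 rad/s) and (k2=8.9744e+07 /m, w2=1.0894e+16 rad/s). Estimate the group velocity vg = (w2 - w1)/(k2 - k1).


vg = (w2 - w1) / (k2 - k1)
= (1.0894e+16 - 9.5951e+15) / (8.9744e+07 - 8.6774e+07)
= 1.2989e+15 / 2.9700e+06
= 4.3734e+08 m/s

4.3734e+08


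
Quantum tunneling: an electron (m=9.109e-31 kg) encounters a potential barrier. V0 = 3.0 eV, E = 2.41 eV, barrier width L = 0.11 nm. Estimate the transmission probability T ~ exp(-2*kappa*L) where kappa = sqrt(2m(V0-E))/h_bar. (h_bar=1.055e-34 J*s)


V0 - E = 0.59 eV = 9.4518e-20 J
kappa = sqrt(2 * m * (V0-E)) / h_bar
= sqrt(2 * 9.109e-31 * 9.4518e-20) / 1.055e-34
= 3.9333e+09 /m
2*kappa*L = 2 * 3.9333e+09 * 0.11e-9
= 0.8653
T = exp(-0.8653) = 4.209159e-01

4.209159e-01


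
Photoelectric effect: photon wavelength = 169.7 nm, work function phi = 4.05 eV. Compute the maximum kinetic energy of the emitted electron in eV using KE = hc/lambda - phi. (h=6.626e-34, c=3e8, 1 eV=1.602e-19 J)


E_photon = hc / lambda
= (6.626e-34)(3e8) / (169.7e-9)
= 1.1714e-18 J
= 7.3119 eV
KE = E_photon - phi
= 7.3119 - 4.05
= 3.2619 eV

3.2619


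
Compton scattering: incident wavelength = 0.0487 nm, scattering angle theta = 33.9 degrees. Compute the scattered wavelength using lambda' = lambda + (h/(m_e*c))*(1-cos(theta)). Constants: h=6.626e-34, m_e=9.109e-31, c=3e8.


Compton wavelength: h/(m_e*c) = 2.4247e-12 m
d_lambda = 2.4247e-12 * (1 - cos(33.9 deg))
= 2.4247e-12 * 0.169988
= 4.1217e-13 m = 0.000412 nm
lambda' = 0.0487 + 0.000412
= 0.049112 nm

0.049112


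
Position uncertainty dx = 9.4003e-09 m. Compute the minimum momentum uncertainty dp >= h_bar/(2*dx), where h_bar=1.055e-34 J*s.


dp = h_bar / (2 * dx)
= 1.055e-34 / (2 * 9.4003e-09)
= 1.055e-34 / 1.8801e-08
= 5.6115e-27 kg*m/s

5.6115e-27


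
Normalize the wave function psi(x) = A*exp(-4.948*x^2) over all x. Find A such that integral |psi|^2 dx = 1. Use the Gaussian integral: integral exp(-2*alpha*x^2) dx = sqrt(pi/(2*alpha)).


integral |psi|^2 dx = A^2 * sqrt(pi/(2*alpha)) = 1
A^2 = sqrt(2*alpha/pi)
= sqrt(2 * 4.948 / pi)
= 1.774822
A = sqrt(1.774822)
= 1.3322

1.3322


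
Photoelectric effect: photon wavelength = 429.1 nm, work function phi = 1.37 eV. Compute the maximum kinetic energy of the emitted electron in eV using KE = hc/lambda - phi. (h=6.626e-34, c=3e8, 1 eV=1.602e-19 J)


E_photon = hc / lambda
= (6.626e-34)(3e8) / (429.1e-9)
= 4.6325e-19 J
= 2.8917 eV
KE = E_photon - phi
= 2.8917 - 1.37
= 1.5217 eV

1.5217


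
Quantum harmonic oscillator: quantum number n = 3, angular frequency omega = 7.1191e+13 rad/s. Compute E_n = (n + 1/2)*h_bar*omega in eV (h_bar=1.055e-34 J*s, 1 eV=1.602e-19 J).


E = (n + 1/2) * h_bar * omega
= (3 + 0.5) * 1.055e-34 * 7.1191e+13
= 3.5 * 7.5107e-21
= 2.6287e-20 J
= 0.1641 eV

0.1641


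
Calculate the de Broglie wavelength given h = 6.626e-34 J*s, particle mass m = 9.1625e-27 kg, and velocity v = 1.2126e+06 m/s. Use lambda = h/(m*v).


lambda = h / (m * v)
= 6.626e-34 / (9.1625e-27 * 1.2126e+06)
= 6.626e-34 / 1.1110e-20
= 5.9638e-14 m

5.9638e-14


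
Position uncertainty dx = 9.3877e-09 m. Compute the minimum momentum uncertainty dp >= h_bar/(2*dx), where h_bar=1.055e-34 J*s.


dp = h_bar / (2 * dx)
= 1.055e-34 / (2 * 9.3877e-09)
= 1.055e-34 / 1.8775e-08
= 5.6191e-27 kg*m/s

5.6191e-27


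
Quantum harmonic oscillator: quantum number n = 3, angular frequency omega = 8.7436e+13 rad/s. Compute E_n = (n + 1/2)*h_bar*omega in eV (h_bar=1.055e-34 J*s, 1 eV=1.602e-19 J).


E = (n + 1/2) * h_bar * omega
= (3 + 0.5) * 1.055e-34 * 8.7436e+13
= 3.5 * 9.2245e-21
= 3.2286e-20 J
= 0.2015 eV

0.2015


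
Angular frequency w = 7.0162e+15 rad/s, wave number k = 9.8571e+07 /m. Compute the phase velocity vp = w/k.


vp = w / k
= 7.0162e+15 / 9.8571e+07
= 7.1179e+07 m/s

7.1179e+07


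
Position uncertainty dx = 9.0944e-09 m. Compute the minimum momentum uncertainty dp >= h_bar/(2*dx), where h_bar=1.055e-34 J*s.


dp = h_bar / (2 * dx)
= 1.055e-34 / (2 * 9.0944e-09)
= 1.055e-34 / 1.8189e-08
= 5.8003e-27 kg*m/s

5.8003e-27


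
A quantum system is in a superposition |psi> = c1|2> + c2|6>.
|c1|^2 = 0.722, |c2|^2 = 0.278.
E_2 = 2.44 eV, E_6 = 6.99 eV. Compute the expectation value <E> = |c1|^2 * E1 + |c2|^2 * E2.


<E> = |c1|^2 * E1 + |c2|^2 * E2
= 0.722 * 2.44 + 0.278 * 6.99
= 1.7617 + 1.9432
= 3.7049 eV

3.7049


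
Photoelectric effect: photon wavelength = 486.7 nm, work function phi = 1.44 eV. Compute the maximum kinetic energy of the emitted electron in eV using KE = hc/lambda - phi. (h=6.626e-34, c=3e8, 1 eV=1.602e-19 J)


E_photon = hc / lambda
= (6.626e-34)(3e8) / (486.7e-9)
= 4.0842e-19 J
= 2.5495 eV
KE = E_photon - phi
= 2.5495 - 1.44
= 1.1095 eV

1.1095


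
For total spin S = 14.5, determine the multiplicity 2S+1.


Spin multiplicity = 2S + 1
= 2 * 14.5 + 1
= 29.0 + 1
= 30

30


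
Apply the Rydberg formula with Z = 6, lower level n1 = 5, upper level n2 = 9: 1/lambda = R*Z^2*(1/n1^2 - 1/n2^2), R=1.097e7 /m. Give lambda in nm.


1/lambda = R * Z^2 * (1/n1^2 - 1/n2^2)
= 1.097e7 * 6^2 * (1/5^2 - 1/9^2)
= 1.097e7 * 36 * (0.04 - 0.012346)
= 1.0921e+07 /m
lambda = 1 / 1.0921e+07
= 91.5647 nm

91.5647


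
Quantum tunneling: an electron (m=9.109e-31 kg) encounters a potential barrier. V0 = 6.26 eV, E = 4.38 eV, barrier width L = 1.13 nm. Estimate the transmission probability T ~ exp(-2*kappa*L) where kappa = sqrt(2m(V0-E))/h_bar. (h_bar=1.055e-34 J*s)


V0 - E = 1.88 eV = 3.0118e-19 J
kappa = sqrt(2 * m * (V0-E)) / h_bar
= sqrt(2 * 9.109e-31 * 3.0118e-19) / 1.055e-34
= 7.0211e+09 /m
2*kappa*L = 2 * 7.0211e+09 * 1.13e-9
= 15.8678
T = exp(-15.8678) = 1.284415e-07

1.284415e-07


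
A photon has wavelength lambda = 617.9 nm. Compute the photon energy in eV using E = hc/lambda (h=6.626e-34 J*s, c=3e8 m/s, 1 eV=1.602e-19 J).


E = hc / lambda
= (6.626e-34)(3e8) / (617.9e-9)
= 1.9878e-25 / 6.1790e-07
= 3.2170e-19 J
Converting to eV: 3.2170e-19 / 1.602e-19
= 2.0081 eV

2.0081


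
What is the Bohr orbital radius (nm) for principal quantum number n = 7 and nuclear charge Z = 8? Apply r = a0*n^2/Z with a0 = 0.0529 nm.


r = a0 * n^2 / Z
= 0.0529 * 7^2 / 8
= 0.0529 * 49 / 8
= 0.324 nm

0.324


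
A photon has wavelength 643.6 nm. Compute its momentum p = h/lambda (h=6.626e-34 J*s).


p = h / lambda
= 6.626e-34 / (643.6e-9)
= 6.626e-34 / 6.4360e-07
= 1.0295e-27 kg*m/s

1.0295e-27


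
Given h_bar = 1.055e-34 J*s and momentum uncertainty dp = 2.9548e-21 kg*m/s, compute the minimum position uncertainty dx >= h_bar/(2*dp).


dx = h_bar / (2 * dp)
= 1.055e-34 / (2 * 2.9548e-21)
= 1.055e-34 / 5.9096e-21
= 1.7852e-14 m

1.7852e-14


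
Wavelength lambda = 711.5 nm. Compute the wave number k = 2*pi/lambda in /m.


k = 2 * pi / lambda
= 6.2832 / (711.5e-9)
= 6.2832 / 7.1150e-07
= 8.8309e+06 /m

8.8309e+06


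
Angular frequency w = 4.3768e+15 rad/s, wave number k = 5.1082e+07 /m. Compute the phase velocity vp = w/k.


vp = w / k
= 4.3768e+15 / 5.1082e+07
= 8.5682e+07 m/s

8.5682e+07


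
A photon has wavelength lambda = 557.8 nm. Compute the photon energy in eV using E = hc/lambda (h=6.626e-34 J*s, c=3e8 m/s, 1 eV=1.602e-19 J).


E = hc / lambda
= (6.626e-34)(3e8) / (557.8e-9)
= 1.9878e-25 / 5.5780e-07
= 3.5636e-19 J
Converting to eV: 3.5636e-19 / 1.602e-19
= 2.2245 eV

2.2245


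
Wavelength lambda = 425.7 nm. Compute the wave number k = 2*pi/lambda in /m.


k = 2 * pi / lambda
= 6.2832 / (425.7e-9)
= 6.2832 / 4.2570e-07
= 1.4760e+07 /m

1.4760e+07


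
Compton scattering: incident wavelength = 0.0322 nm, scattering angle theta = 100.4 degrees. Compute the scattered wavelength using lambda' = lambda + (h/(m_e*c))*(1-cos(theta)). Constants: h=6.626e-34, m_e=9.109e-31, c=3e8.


Compton wavelength: h/(m_e*c) = 2.4247e-12 m
d_lambda = 2.4247e-12 * (1 - cos(100.4 deg))
= 2.4247e-12 * 1.180519
= 2.8624e-12 m = 0.002862 nm
lambda' = 0.0322 + 0.002862
= 0.035062 nm

0.035062


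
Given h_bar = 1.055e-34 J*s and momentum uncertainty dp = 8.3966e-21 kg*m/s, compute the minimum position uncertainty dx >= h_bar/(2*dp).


dx = h_bar / (2 * dp)
= 1.055e-34 / (2 * 8.3966e-21)
= 1.055e-34 / 1.6793e-20
= 6.2823e-15 m

6.2823e-15


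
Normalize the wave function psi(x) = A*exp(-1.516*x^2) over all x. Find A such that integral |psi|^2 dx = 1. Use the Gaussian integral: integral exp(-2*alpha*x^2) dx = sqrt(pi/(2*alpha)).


integral |psi|^2 dx = A^2 * sqrt(pi/(2*alpha)) = 1
A^2 = sqrt(2*alpha/pi)
= sqrt(2 * 1.516 / pi)
= 0.982403
A = sqrt(0.982403)
= 0.9912

0.9912


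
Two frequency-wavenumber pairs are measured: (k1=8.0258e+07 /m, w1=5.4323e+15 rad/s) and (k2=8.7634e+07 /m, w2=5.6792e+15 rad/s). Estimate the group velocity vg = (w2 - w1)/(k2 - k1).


vg = (w2 - w1) / (k2 - k1)
= (5.6792e+15 - 5.4323e+15) / (8.7634e+07 - 8.0258e+07)
= 2.4690e+14 / 7.3760e+06
= 3.3473e+07 m/s

3.3473e+07


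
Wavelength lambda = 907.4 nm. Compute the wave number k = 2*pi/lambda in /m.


k = 2 * pi / lambda
= 6.2832 / (907.4e-9)
= 6.2832 / 9.0740e-07
= 6.9244e+06 /m

6.9244e+06


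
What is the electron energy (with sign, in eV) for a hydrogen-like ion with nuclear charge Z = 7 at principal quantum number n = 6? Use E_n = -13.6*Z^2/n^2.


E_n = -13.6 * Z^2 / n^2
= -13.6 * 7^2 / 6^2
= -13.6 * 49 / 36
= -18.5111 eV

-18.5111


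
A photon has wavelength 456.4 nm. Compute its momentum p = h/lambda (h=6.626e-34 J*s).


p = h / lambda
= 6.626e-34 / (456.4e-9)
= 6.626e-34 / 4.5640e-07
= 1.4518e-27 kg*m/s

1.4518e-27


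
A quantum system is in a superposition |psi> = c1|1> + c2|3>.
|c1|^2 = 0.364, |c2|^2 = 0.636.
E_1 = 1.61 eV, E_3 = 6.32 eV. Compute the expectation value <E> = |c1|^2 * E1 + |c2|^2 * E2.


<E> = |c1|^2 * E1 + |c2|^2 * E2
= 0.364 * 1.61 + 0.636 * 6.32
= 0.586 + 4.0195
= 4.6056 eV

4.6056


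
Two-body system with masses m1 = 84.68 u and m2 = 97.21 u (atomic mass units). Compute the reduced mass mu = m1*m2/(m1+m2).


mu = m1 * m2 / (m1 + m2)
= 84.68 * 97.21 / (84.68 + 97.21)
= 8231.7428 / 181.89
= 45.2567 u

45.2567


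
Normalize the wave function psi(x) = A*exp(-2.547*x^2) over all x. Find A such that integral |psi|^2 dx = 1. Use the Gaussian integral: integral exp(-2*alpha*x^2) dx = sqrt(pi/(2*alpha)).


integral |psi|^2 dx = A^2 * sqrt(pi/(2*alpha)) = 1
A^2 = sqrt(2*alpha/pi)
= sqrt(2 * 2.547 / pi)
= 1.27337
A = sqrt(1.27337)
= 1.1284

1.1284


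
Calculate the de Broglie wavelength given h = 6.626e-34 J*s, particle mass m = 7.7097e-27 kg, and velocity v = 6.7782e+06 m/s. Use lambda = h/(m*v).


lambda = h / (m * v)
= 6.626e-34 / (7.7097e-27 * 6.7782e+06)
= 6.626e-34 / 5.2258e-20
= 1.2679e-14 m

1.2679e-14


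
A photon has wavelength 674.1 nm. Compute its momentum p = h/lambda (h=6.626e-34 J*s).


p = h / lambda
= 6.626e-34 / (674.1e-9)
= 6.626e-34 / 6.7410e-07
= 9.8294e-28 kg*m/s

9.8294e-28


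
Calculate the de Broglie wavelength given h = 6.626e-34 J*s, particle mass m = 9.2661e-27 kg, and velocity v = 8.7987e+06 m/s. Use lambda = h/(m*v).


lambda = h / (m * v)
= 6.626e-34 / (9.2661e-27 * 8.7987e+06)
= 6.626e-34 / 8.1530e-20
= 8.1271e-15 m

8.1271e-15


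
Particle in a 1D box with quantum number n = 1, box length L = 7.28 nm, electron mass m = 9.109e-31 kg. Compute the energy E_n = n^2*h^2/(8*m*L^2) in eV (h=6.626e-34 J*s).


E = n^2 * h^2 / (8 * m * L^2)
= 1^2 * (6.626e-34)^2 / (8 * 9.109e-31 * (7.28e-9)^2)
= 1 * 4.3904e-67 / (8 * 9.109e-31 * 5.2998e-17)
= 1.1368e-21 J
= 0.0071 eV

0.0071


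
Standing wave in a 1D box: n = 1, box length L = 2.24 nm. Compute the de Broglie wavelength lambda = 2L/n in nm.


lambda = 2L / n
= 2 * 2.24 / 1
= 4.48 / 1
= 4.48 nm

4.48


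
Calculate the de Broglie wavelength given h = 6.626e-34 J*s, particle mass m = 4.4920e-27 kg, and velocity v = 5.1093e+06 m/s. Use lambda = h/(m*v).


lambda = h / (m * v)
= 6.626e-34 / (4.4920e-27 * 5.1093e+06)
= 6.626e-34 / 2.2951e-20
= 2.8870e-14 m

2.8870e-14


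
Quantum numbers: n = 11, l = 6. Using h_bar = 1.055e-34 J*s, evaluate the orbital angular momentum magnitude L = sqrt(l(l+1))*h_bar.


L = sqrt(l*(l+1)) * h_bar
= sqrt(6 * 7) * 1.055e-34
= sqrt(42) * 1.055e-34
= 6.4807 * 1.055e-34
= 6.8372e-34 J*s

6.8372e-34


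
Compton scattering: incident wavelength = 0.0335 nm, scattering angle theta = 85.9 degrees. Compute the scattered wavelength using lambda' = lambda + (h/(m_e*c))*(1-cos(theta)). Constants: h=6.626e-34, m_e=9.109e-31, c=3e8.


Compton wavelength: h/(m_e*c) = 2.4247e-12 m
d_lambda = 2.4247e-12 * (1 - cos(85.9 deg))
= 2.4247e-12 * 0.928503
= 2.2513e-12 m = 0.002251 nm
lambda' = 0.0335 + 0.002251
= 0.035751 nm

0.035751


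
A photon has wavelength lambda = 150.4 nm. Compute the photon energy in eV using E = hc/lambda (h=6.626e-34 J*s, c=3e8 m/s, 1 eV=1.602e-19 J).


E = hc / lambda
= (6.626e-34)(3e8) / (150.4e-9)
= 1.9878e-25 / 1.5040e-07
= 1.3217e-18 J
Converting to eV: 1.3217e-18 / 1.602e-19
= 8.2502 eV

8.2502


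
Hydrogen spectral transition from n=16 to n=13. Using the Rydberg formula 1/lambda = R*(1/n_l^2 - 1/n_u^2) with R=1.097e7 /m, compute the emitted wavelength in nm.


1/lambda = R * (1/n_l^2 - 1/n_u^2)
= 1.097e7 * (1/13^2 - 1/16^2)
= 1.097e7 * (0.005917 - 0.003906)
= 1.097e7 * 0.002011
= 2.2060e+04 /m
lambda = 1 / 2.2060e+04 = 45331.573 nm

45331.573


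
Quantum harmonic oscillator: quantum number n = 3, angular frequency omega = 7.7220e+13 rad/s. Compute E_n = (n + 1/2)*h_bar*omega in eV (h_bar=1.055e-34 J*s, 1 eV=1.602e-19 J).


E = (n + 1/2) * h_bar * omega
= (3 + 0.5) * 1.055e-34 * 7.7220e+13
= 3.5 * 8.1467e-21
= 2.8513e-20 J
= 0.178 eV

0.178


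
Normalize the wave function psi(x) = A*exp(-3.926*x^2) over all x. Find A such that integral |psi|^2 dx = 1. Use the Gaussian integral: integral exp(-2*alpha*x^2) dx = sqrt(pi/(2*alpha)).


integral |psi|^2 dx = A^2 * sqrt(pi/(2*alpha)) = 1
A^2 = sqrt(2*alpha/pi)
= sqrt(2 * 3.926 / pi)
= 1.580939
A = sqrt(1.580939)
= 1.2574

1.2574


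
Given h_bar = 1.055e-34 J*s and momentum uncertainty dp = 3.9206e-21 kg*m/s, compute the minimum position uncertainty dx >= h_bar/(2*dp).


dx = h_bar / (2 * dp)
= 1.055e-34 / (2 * 3.9206e-21)
= 1.055e-34 / 7.8412e-21
= 1.3455e-14 m

1.3455e-14


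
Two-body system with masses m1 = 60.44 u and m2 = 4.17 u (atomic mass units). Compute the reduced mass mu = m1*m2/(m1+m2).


mu = m1 * m2 / (m1 + m2)
= 60.44 * 4.17 / (60.44 + 4.17)
= 252.0348 / 64.61
= 3.9009 u

3.9009


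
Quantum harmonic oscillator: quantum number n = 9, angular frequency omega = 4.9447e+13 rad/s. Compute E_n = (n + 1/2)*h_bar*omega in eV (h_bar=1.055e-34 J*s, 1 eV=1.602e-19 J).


E = (n + 1/2) * h_bar * omega
= (9 + 0.5) * 1.055e-34 * 4.9447e+13
= 9.5 * 5.2167e-21
= 4.9558e-20 J
= 0.3094 eV

0.3094


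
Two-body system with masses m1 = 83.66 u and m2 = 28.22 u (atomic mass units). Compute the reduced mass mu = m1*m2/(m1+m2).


mu = m1 * m2 / (m1 + m2)
= 83.66 * 28.22 / (83.66 + 28.22)
= 2360.8852 / 111.88
= 21.1019 u

21.1019


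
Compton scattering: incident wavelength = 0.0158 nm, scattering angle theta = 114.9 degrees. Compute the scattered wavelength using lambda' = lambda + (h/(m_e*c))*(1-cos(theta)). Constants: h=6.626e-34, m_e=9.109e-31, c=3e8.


Compton wavelength: h/(m_e*c) = 2.4247e-12 m
d_lambda = 2.4247e-12 * (1 - cos(114.9 deg))
= 2.4247e-12 * 1.421036
= 3.4456e-12 m = 0.003446 nm
lambda' = 0.0158 + 0.003446
= 0.019246 nm

0.019246


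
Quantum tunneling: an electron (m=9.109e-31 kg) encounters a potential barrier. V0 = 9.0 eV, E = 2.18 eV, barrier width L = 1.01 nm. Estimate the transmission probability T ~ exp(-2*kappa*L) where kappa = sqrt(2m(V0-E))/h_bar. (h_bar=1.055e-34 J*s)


V0 - E = 6.82 eV = 1.0926e-18 J
kappa = sqrt(2 * m * (V0-E)) / h_bar
= sqrt(2 * 9.109e-31 * 1.0926e-18) / 1.055e-34
= 1.3373e+10 /m
2*kappa*L = 2 * 1.3373e+10 * 1.01e-9
= 27.013
T = exp(-27.013) = 1.855267e-12

1.855267e-12


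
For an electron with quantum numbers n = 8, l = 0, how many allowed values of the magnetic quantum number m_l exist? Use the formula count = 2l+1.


m_l ranges from -l to +l in integer steps
So m_l goes from -0 to +0
Count = 2l + 1 = 2*0 + 1
= 1

1


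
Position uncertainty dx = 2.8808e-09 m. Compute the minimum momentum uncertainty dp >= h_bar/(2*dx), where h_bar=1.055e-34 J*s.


dp = h_bar / (2 * dx)
= 1.055e-34 / (2 * 2.8808e-09)
= 1.055e-34 / 5.7616e-09
= 1.8311e-26 kg*m/s

1.8311e-26


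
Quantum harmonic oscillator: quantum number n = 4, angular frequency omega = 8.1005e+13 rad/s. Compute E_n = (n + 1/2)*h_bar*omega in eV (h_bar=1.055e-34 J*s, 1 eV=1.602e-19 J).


E = (n + 1/2) * h_bar * omega
= (4 + 0.5) * 1.055e-34 * 8.1005e+13
= 4.5 * 8.5460e-21
= 3.8457e-20 J
= 0.2401 eV

0.2401


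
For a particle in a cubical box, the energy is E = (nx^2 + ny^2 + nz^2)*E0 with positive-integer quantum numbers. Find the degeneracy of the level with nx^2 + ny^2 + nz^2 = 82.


Enumerate all (nx, ny, nz) with nx^2 + ny^2 + nz^2 = 82:
(3,3,8)
(3,8,3)
(8,3,3)
Total degeneracy = 3

3


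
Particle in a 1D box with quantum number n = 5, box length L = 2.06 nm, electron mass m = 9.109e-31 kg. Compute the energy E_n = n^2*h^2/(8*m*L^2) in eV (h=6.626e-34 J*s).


E = n^2 * h^2 / (8 * m * L^2)
= 5^2 * (6.626e-34)^2 / (8 * 9.109e-31 * (2.06e-9)^2)
= 25 * 4.3904e-67 / (8 * 9.109e-31 * 4.2436e-18)
= 3.5493e-19 J
= 2.2156 eV

2.2156


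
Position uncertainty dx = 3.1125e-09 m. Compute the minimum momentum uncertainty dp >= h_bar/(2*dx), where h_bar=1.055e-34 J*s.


dp = h_bar / (2 * dx)
= 1.055e-34 / (2 * 3.1125e-09)
= 1.055e-34 / 6.2250e-09
= 1.6948e-26 kg*m/s

1.6948e-26


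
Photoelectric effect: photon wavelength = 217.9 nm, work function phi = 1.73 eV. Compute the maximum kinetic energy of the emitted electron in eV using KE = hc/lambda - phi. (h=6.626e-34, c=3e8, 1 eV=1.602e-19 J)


E_photon = hc / lambda
= (6.626e-34)(3e8) / (217.9e-9)
= 9.1225e-19 J
= 5.6945 eV
KE = E_photon - phi
= 5.6945 - 1.73
= 3.9645 eV

3.9645


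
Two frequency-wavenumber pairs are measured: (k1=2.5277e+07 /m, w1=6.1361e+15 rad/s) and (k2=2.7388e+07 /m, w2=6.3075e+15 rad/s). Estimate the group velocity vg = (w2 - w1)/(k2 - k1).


vg = (w2 - w1) / (k2 - k1)
= (6.3075e+15 - 6.1361e+15) / (2.7388e+07 - 2.5277e+07)
= 1.7140e+14 / 2.1110e+06
= 8.1194e+07 m/s

8.1194e+07


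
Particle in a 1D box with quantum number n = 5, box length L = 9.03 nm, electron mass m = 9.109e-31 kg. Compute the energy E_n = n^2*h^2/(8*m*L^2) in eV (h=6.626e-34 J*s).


E = n^2 * h^2 / (8 * m * L^2)
= 5^2 * (6.626e-34)^2 / (8 * 9.109e-31 * (9.03e-9)^2)
= 25 * 4.3904e-67 / (8 * 9.109e-31 * 8.1541e-17)
= 1.8472e-20 J
= 0.1153 eV

0.1153


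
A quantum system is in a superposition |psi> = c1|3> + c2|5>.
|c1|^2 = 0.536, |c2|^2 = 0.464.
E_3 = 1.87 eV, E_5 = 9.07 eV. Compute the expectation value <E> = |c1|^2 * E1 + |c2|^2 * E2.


<E> = |c1|^2 * E1 + |c2|^2 * E2
= 0.536 * 1.87 + 0.464 * 9.07
= 1.0023 + 4.2085
= 5.2108 eV

5.2108


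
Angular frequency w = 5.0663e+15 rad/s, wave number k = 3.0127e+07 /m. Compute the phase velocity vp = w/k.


vp = w / k
= 5.0663e+15 / 3.0127e+07
= 1.6816e+08 m/s

1.6816e+08


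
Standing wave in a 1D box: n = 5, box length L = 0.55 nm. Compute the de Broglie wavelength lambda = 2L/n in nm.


lambda = 2L / n
= 2 * 0.55 / 5
= 1.1 / 5
= 0.22 nm

0.22


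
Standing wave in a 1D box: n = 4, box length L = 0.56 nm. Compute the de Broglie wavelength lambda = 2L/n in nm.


lambda = 2L / n
= 2 * 0.56 / 4
= 1.12 / 4
= 0.28 nm

0.28


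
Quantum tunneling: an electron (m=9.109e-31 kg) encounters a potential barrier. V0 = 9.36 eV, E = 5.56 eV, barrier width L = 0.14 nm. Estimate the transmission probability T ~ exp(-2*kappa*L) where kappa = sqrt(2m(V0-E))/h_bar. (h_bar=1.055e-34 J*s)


V0 - E = 3.8 eV = 6.0876e-19 J
kappa = sqrt(2 * m * (V0-E)) / h_bar
= sqrt(2 * 9.109e-31 * 6.0876e-19) / 1.055e-34
= 9.9821e+09 /m
2*kappa*L = 2 * 9.9821e+09 * 0.14e-9
= 2.795
T = exp(-2.795) = 6.111599e-02

6.111599e-02


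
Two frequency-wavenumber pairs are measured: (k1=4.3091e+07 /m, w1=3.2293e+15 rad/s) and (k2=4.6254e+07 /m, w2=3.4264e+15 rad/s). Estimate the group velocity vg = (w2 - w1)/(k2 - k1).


vg = (w2 - w1) / (k2 - k1)
= (3.4264e+15 - 3.2293e+15) / (4.6254e+07 - 4.3091e+07)
= 1.9710e+14 / 3.1630e+06
= 6.2314e+07 m/s

6.2314e+07


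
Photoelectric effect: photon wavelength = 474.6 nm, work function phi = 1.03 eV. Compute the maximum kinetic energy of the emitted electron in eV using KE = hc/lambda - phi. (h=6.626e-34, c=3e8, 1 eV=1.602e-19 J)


E_photon = hc / lambda
= (6.626e-34)(3e8) / (474.6e-9)
= 4.1884e-19 J
= 2.6145 eV
KE = E_photon - phi
= 2.6145 - 1.03
= 1.5845 eV

1.5845


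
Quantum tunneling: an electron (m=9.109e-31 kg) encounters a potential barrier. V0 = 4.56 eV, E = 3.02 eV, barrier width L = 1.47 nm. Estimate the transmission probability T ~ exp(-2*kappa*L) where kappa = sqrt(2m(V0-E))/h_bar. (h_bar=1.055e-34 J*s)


V0 - E = 1.54 eV = 2.4671e-19 J
kappa = sqrt(2 * m * (V0-E)) / h_bar
= sqrt(2 * 9.109e-31 * 2.4671e-19) / 1.055e-34
= 6.3546e+09 /m
2*kappa*L = 2 * 6.3546e+09 * 1.47e-9
= 18.6826
T = exp(-18.6826) = 7.695890e-09

7.695890e-09


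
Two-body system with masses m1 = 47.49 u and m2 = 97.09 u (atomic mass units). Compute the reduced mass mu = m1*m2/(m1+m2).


mu = m1 * m2 / (m1 + m2)
= 47.49 * 97.09 / (47.49 + 97.09)
= 4610.8041 / 144.58
= 31.891 u

31.891


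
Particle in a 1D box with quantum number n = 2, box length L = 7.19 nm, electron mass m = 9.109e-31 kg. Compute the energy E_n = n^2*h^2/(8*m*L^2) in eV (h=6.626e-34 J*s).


E = n^2 * h^2 / (8 * m * L^2)
= 2^2 * (6.626e-34)^2 / (8 * 9.109e-31 * (7.19e-9)^2)
= 4 * 4.3904e-67 / (8 * 9.109e-31 * 5.1696e-17)
= 4.6617e-21 J
= 0.0291 eV

0.0291


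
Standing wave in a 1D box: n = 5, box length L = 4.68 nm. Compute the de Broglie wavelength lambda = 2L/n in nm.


lambda = 2L / n
= 2 * 4.68 / 5
= 9.36 / 5
= 1.872 nm

1.872


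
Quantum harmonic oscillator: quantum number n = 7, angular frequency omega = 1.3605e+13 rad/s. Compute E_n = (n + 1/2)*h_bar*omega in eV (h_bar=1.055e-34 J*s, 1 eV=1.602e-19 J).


E = (n + 1/2) * h_bar * omega
= (7 + 0.5) * 1.055e-34 * 1.3605e+13
= 7.5 * 1.4353e-21
= 1.0765e-20 J
= 0.0672 eV

0.0672


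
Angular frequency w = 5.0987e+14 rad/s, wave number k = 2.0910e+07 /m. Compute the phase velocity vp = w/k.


vp = w / k
= 5.0987e+14 / 2.0910e+07
= 2.4384e+07 m/s

2.4384e+07


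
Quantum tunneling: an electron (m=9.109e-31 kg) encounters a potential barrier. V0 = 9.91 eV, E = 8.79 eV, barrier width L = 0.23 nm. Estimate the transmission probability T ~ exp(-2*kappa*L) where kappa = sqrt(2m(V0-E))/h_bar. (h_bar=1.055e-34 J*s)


V0 - E = 1.12 eV = 1.7942e-19 J
kappa = sqrt(2 * m * (V0-E)) / h_bar
= sqrt(2 * 9.109e-31 * 1.7942e-19) / 1.055e-34
= 5.4192e+09 /m
2*kappa*L = 2 * 5.4192e+09 * 0.23e-9
= 2.4928
T = exp(-2.4928) = 8.267408e-02

8.267408e-02


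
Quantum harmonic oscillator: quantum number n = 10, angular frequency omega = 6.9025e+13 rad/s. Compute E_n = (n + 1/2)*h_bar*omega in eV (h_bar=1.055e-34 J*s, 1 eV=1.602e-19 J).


E = (n + 1/2) * h_bar * omega
= (10 + 0.5) * 1.055e-34 * 6.9025e+13
= 10.5 * 7.2821e-21
= 7.6462e-20 J
= 0.4773 eV

0.4773


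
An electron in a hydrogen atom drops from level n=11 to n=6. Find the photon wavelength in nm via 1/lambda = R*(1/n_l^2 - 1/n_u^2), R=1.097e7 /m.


1/lambda = R * (1/n_l^2 - 1/n_u^2)
= 1.097e7 * (1/6^2 - 1/11^2)
= 1.097e7 * (0.027778 - 0.008264)
= 1.097e7 * 0.019513
= 2.1406e+05 /m
lambda = 1 / 2.1406e+05 = 4671.5642 nm

4671.5642


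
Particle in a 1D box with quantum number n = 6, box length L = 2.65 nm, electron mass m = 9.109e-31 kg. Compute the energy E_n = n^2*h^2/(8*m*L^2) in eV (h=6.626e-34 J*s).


E = n^2 * h^2 / (8 * m * L^2)
= 6^2 * (6.626e-34)^2 / (8 * 9.109e-31 * (2.65e-9)^2)
= 36 * 4.3904e-67 / (8 * 9.109e-31 * 7.0225e-18)
= 3.0885e-19 J
= 1.9279 eV

1.9279


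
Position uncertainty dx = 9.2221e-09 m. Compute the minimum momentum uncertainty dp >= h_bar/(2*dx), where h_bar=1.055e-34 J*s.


dp = h_bar / (2 * dx)
= 1.055e-34 / (2 * 9.2221e-09)
= 1.055e-34 / 1.8444e-08
= 5.7200e-27 kg*m/s

5.7200e-27


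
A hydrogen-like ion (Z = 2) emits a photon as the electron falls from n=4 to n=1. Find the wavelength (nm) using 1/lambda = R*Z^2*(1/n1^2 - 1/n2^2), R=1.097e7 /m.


1/lambda = R * Z^2 * (1/n1^2 - 1/n2^2)
= 1.097e7 * 2^2 * (1/1^2 - 1/4^2)
= 1.097e7 * 4 * (1.0 - 0.0625)
= 4.1138e+07 /m
lambda = 1 / 4.1138e+07
= 24.3087 nm

24.3087


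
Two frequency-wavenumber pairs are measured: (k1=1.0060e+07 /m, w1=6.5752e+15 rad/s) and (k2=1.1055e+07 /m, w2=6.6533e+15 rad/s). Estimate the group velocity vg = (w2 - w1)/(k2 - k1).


vg = (w2 - w1) / (k2 - k1)
= (6.6533e+15 - 6.5752e+15) / (1.1055e+07 - 1.0060e+07)
= 7.8100e+13 / 9.9500e+05
= 7.8492e+07 m/s

7.8492e+07


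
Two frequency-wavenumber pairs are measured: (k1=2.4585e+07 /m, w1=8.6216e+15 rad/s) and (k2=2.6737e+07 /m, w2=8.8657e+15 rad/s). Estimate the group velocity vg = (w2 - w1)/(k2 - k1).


vg = (w2 - w1) / (k2 - k1)
= (8.8657e+15 - 8.6216e+15) / (2.6737e+07 - 2.4585e+07)
= 2.4410e+14 / 2.1520e+06
= 1.1343e+08 m/s

1.1343e+08


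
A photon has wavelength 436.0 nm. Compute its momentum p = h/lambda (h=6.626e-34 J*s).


p = h / lambda
= 6.626e-34 / (436.0e-9)
= 6.626e-34 / 4.3600e-07
= 1.5197e-27 kg*m/s

1.5197e-27


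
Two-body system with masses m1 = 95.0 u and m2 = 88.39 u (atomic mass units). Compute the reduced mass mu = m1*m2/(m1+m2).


mu = m1 * m2 / (m1 + m2)
= 95.0 * 88.39 / (95.0 + 88.39)
= 8397.05 / 183.39
= 45.7879 u

45.7879


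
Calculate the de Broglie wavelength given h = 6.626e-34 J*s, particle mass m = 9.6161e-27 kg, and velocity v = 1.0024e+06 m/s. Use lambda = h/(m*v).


lambda = h / (m * v)
= 6.626e-34 / (9.6161e-27 * 1.0024e+06)
= 6.626e-34 / 9.6392e-21
= 6.8740e-14 m

6.8740e-14


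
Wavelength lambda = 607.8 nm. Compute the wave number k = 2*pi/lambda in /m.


k = 2 * pi / lambda
= 6.2832 / (607.8e-9)
= 6.2832 / 6.0780e-07
= 1.0338e+07 /m

1.0338e+07


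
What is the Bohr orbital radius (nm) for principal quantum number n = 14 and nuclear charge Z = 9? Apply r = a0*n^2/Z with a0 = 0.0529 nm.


r = a0 * n^2 / Z
= 0.0529 * 14^2 / 9
= 0.0529 * 196 / 9
= 1.152 nm

1.152


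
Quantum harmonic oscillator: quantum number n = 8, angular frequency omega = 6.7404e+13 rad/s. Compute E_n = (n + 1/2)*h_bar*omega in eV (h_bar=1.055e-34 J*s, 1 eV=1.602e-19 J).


E = (n + 1/2) * h_bar * omega
= (8 + 0.5) * 1.055e-34 * 6.7404e+13
= 8.5 * 7.1111e-21
= 6.0445e-20 J
= 0.3773 eV

0.3773


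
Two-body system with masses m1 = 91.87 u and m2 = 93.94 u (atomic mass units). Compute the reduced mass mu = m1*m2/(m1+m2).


mu = m1 * m2 / (m1 + m2)
= 91.87 * 93.94 / (91.87 + 93.94)
= 8630.2678 / 185.81
= 46.4467 u

46.4467


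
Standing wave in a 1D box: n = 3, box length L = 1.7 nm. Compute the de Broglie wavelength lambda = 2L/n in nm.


lambda = 2L / n
= 2 * 1.7 / 3
= 3.4 / 3
= 1.1333 nm

1.1333


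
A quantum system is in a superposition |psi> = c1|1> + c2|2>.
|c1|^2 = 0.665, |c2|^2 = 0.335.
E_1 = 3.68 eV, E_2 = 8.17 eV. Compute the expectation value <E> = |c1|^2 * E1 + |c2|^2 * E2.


<E> = |c1|^2 * E1 + |c2|^2 * E2
= 0.665 * 3.68 + 0.335 * 8.17
= 2.4472 + 2.737
= 5.1842 eV

5.1842


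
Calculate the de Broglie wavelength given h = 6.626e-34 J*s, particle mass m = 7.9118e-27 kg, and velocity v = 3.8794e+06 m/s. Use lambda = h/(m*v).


lambda = h / (m * v)
= 6.626e-34 / (7.9118e-27 * 3.8794e+06)
= 6.626e-34 / 3.0693e-20
= 2.1588e-14 m

2.1588e-14


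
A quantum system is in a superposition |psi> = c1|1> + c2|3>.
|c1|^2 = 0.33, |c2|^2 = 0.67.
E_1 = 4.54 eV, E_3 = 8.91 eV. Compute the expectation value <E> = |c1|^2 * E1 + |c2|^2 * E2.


<E> = |c1|^2 * E1 + |c2|^2 * E2
= 0.33 * 4.54 + 0.67 * 8.91
= 1.4982 + 5.9697
= 7.4679 eV

7.4679


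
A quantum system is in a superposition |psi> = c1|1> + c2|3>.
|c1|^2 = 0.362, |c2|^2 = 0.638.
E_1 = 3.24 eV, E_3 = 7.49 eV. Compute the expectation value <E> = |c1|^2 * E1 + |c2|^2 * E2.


<E> = |c1|^2 * E1 + |c2|^2 * E2
= 0.362 * 3.24 + 0.638 * 7.49
= 1.1729 + 4.7786
= 5.9515 eV

5.9515


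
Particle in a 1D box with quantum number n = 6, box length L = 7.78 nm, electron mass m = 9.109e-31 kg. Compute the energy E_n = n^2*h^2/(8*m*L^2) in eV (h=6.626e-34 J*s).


E = n^2 * h^2 / (8 * m * L^2)
= 6^2 * (6.626e-34)^2 / (8 * 9.109e-31 * (7.78e-9)^2)
= 36 * 4.3904e-67 / (8 * 9.109e-31 * 6.0528e-17)
= 3.5833e-20 J
= 0.2237 eV

0.2237


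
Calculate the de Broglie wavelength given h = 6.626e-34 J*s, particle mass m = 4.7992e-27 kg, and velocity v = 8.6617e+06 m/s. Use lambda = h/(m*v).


lambda = h / (m * v)
= 6.626e-34 / (4.7992e-27 * 8.6617e+06)
= 6.626e-34 / 4.1569e-20
= 1.5940e-14 m

1.5940e-14


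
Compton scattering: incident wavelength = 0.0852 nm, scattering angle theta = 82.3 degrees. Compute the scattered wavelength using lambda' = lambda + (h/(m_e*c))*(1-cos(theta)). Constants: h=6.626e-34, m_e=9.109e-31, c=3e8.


Compton wavelength: h/(m_e*c) = 2.4247e-12 m
d_lambda = 2.4247e-12 * (1 - cos(82.3 deg))
= 2.4247e-12 * 0.866014
= 2.0998e-12 m = 0.0021 nm
lambda' = 0.0852 + 0.0021
= 0.0873 nm

0.0873
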